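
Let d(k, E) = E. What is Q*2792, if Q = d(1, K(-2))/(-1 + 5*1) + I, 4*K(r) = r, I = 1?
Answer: 2443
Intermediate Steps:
K(r) = r/4
Q = 7/8 (Q = ((1/4)*(-2))/(-1 + 5*1) + 1 = -1/(2*(-1 + 5)) + 1 = -1/2/4 + 1 = -1/2*1/4 + 1 = -1/8 + 1 = 7/8 ≈ 0.87500)
Q*2792 = (7/8)*2792 = 2443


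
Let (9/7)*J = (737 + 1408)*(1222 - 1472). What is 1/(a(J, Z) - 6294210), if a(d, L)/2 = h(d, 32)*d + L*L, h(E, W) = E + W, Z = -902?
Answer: 9/3130970881982 ≈ 2.8745e-12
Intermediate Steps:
J = -1251250/3 (J = 7*((737 + 1408)*(1222 - 1472))/9 = 7*(2145*(-250))/9 = (7/9)*(-536250) = -1251250/3 ≈ -4.1708e+5)
a(d, L) = 2*L**2 + 2*d*(32 + d) (a(d, L) = 2*((d + 32)*d + L*L) = 2*((32 + d)*d + L**2) = 2*(d*(32 + d) + L**2) = 2*(L**2 + d*(32 + d)) = 2*L**2 + 2*d*(32 + d))
1/(a(J, Z) - 6294210) = 1/((2*(-902)**2 + 2*(-1251250/3)*(32 - 1251250/3)) - 6294210) = 1/((2*813604 + 2*(-1251250/3)*(-1251154/3)) - 6294210) = 1/((1627208 + 3131012885000/9) - 6294210) = 1/(3131027529872/9 - 6294210) = 1/(3130970881982/9) = 9/3130970881982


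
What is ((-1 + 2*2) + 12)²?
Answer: 225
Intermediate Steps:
((-1 + 2*2) + 12)² = ((-1 + 4) + 12)² = (3 + 12)² = 15² = 225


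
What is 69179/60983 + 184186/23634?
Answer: 494891974/55433547 ≈ 8.9277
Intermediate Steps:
69179/60983 + 184186/23634 = 69179*(1/60983) + 184186*(1/23634) = 69179/60983 + 92093/11817 = 494891974/55433547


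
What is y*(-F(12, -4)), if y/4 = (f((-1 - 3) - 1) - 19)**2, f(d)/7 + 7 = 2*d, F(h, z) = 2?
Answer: -152352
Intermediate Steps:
f(d) = -49 + 14*d (f(d) = -49 + 7*(2*d) = -49 + 14*d)
y = 76176 (y = 4*((-49 + 14*((-1 - 3) - 1)) - 19)**2 = 4*((-49 + 14*(-4 - 1)) - 19)**2 = 4*((-49 + 14*(-5)) - 19)**2 = 4*((-49 - 70) - 19)**2 = 4*(-119 - 19)**2 = 4*(-138)**2 = 4*19044 = 76176)
y*(-F(12, -4)) = 76176*(-1*2) = 76176*(-2) = -152352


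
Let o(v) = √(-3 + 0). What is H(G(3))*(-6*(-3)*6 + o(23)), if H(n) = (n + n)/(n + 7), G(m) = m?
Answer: 324/5 + 3*I*√3/5 ≈ 64.8 + 1.0392*I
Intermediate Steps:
H(n) = 2*n/(7 + n) (H(n) = (2*n)/(7 + n) = 2*n/(7 + n))
o(v) = I*√3 (o(v) = √(-3) = I*√3)
H(G(3))*(-6*(-3)*6 + o(23)) = (2*3/(7 + 3))*(-6*(-3)*6 + I*√3) = (2*3/10)*(18*6 + I*√3) = (2*3*(⅒))*(108 + I*√3) = 3*(108 + I*√3)/5 = 324/5 + 3*I*√3/5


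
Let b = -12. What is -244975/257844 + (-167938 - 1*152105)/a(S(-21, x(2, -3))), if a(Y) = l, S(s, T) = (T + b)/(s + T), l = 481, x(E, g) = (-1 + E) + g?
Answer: -82639000267/124022964 ≈ -666.32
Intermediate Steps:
x(E, g) = -1 + E + g
S(s, T) = (-12 + T)/(T + s) (S(s, T) = (T - 12)/(s + T) = (-12 + T)/(T + s))
a(Y) = 481
-244975/257844 + (-167938 - 1*152105)/a(S(-21, x(2, -3))) = -244975/257844 + (-167938 - 1*152105)/481 = -244975*1/257844 + (-167938 - 152105)*(1/481) = -244975/257844 - 320043*1/481 = -244975/257844 - 320043/481 = -82639000267/124022964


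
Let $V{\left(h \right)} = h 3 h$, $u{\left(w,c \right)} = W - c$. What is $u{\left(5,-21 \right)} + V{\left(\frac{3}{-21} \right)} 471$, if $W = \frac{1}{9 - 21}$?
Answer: $\frac{29255}{588} \approx 49.753$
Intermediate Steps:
$W = - \frac{1}{12}$ ($W = \frac{1}{-12} = - \frac{1}{12} \approx -0.083333$)
$u{\left(w,c \right)} = - \frac{1}{12} - c$
$V{\left(h \right)} = 3 h^{2}$ ($V{\left(h \right)} = 3 h h = 3 h^{2}$)
$u{\left(5,-21 \right)} + V{\left(\frac{3}{-21} \right)} 471 = \left(- \frac{1}{12} - -21\right) + 3 \left(\frac{3}{-21}\right)^{2} \cdot 471 = \left(- \frac{1}{12} + 21\right) + 3 \left(3 \left(- \frac{1}{21}\right)\right)^{2} \cdot 471 = \frac{251}{12} + 3 \left(- \frac{1}{7}\right)^{2} \cdot 471 = \frac{251}{12} + 3 \cdot \frac{1}{49} \cdot 471 = \frac{251}{12} + \frac{3}{49} \cdot 471 = \frac{251}{12} + \frac{1413}{49} = \frac{29255}{588}$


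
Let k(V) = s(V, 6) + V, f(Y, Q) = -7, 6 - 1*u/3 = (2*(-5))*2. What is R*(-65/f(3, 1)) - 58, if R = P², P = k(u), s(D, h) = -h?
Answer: 336554/7 ≈ 48079.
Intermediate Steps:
u = 78 (u = 18 - 3*2*(-5)*2 = 18 - (-30)*2 = 18 - 3*(-20) = 18 + 60 = 78)
k(V) = -6 + V (k(V) = -1*6 + V = -6 + V)
P = 72 (P = -6 + 78 = 72)
R = 5184 (R = 72² = 5184)
R*(-65/f(3, 1)) - 58 = 5184*(-65/(-7)) - 58 = 5184*(-65*(-⅐)) - 58 = 5184*(65/7) - 58 = 336960/7 - 58 = 336554/7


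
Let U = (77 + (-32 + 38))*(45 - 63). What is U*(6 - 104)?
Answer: 146412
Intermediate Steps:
U = -1494 (U = (77 + 6)*(-18) = 83*(-18) = -1494)
U*(6 - 104) = -1494*(6 - 104) = -1494*(-98) = 146412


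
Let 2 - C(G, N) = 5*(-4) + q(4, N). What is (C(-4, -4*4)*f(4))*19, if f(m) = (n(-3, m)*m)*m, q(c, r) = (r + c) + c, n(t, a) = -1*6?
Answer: -54720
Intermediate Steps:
n(t, a) = -6
q(c, r) = r + 2*c (q(c, r) = (c + r) + c = r + 2*c)
C(G, N) = 14 - N (C(G, N) = 2 - (5*(-4) + (N + 2*4)) = 2 - (-20 + (N + 8)) = 2 - (-20 + (8 + N)) = 2 - (-12 + N) = 2 + (12 - N) = 14 - N)
f(m) = -6*m² (f(m) = (-6*m)*m = -6*m²)
(C(-4, -4*4)*f(4))*19 = ((14 - (-4)*4)*(-6*4²))*19 = ((14 - 1*(-16))*(-6*16))*19 = ((14 + 16)*(-96))*19 = (30*(-96))*19 = -2880*19 = -54720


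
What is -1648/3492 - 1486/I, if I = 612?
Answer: -28693/9894 ≈ -2.9000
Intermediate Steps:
-1648/3492 - 1486/I = -1648/3492 - 1486/612 = -1648*1/3492 - 1486*1/612 = -412/873 - 743/306 = -28693/9894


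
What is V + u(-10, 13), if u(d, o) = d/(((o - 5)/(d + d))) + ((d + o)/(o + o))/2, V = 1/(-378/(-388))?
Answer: 256355/9828 ≈ 26.084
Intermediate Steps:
V = 194/189 (V = 1/(-378*(-1/388)) = 1/(189/194) = 194/189 ≈ 1.0265)
u(d, o) = 2*d²/(-5 + o) + (d + o)/(4*o) (u(d, o) = d/(((-5 + o)/((2*d)))) + ((d + o)/((2*o)))*(½) = d/(((-5 + o)*(1/(2*d)))) + ((d + o)*(1/(2*o)))*(½) = d/(((-5 + o)/(2*d))) + ((d + o)/(2*o))*(½) = d*(2*d/(-5 + o)) + (d + o)/(4*o) = 2*d²/(-5 + o) + (d + o)/(4*o))
V + u(-10, 13) = 194/189 + (¼)*(13² - 5*(-10) - 5*13 - 10*13 + 8*13*(-10)²)/(13*(-5 + 13)) = 194/189 + (¼)*(1/13)*(169 + 50 - 65 - 130 + 8*13*100)/8 = 194/189 + (¼)*(1/13)*(⅛)*(169 + 50 - 65 - 130 + 10400) = 194/189 + (¼)*(1/13)*(⅛)*10424 = 194/189 + 1303/52 = 256355/9828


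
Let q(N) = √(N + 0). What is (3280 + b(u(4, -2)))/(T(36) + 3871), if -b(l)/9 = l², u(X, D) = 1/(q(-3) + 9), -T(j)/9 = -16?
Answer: (-85277*I + 19680*√3)/(8030*(-13*I + 3*√3)) ≈ 0.81691 + 9.9044e-6*I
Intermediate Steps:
q(N) = √N
T(j) = 144 (T(j) = -9*(-16) = 144)
u(X, D) = 1/(9 + I*√3) (u(X, D) = 1/(√(-3) + 9) = 1/(I*√3 + 9) = 1/(9 + I*√3))
b(l) = -9*l²
(3280 + b(u(4, -2)))/(T(36) + 3871) = (3280 - 9*(3/28 - I*√3/84)²)/(144 + 3871) = (3280 - 9*(3/28 - I*√3/84)²)/4015 = (3280 - 9*(3/28 - I*√3/84)²)*(1/4015) = 656/803 - 9*(3/28 - I*√3/84)²/4015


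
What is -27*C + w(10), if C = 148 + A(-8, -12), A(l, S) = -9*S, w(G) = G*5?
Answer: -6862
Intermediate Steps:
w(G) = 5*G
C = 256 (C = 148 - 9*(-12) = 148 + 108 = 256)
-27*C + w(10) = -27*256 + 5*10 = -6912 + 50 = -6862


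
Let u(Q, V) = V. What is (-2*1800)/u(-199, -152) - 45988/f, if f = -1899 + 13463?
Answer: 1082507/54929 ≈ 19.707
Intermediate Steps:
f = 11564
(-2*1800)/u(-199, -152) - 45988/f = -2*1800/(-152) - 45988/11564 = -3600*(-1/152) - 45988*1/11564 = 450/19 - 11497/2891 = 1082507/54929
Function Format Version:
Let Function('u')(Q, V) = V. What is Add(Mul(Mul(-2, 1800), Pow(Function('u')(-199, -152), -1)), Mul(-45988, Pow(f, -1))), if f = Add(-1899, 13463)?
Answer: Rational(1082507, 54929) ≈ 19.707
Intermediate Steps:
f = 11564
Add(Mul(Mul(-2, 1800), Pow(Function('u')(-199, -152), -1)), Mul(-45988, Pow(f, -1))) = Add(Mul(Mul(-2, 1800), Pow(-152, -1)), Mul(-45988, Pow(11564, -1))) = Add(Mul(-3600, Rational(-1, 152)), Mul(-45988, Rational(1, 11564))) = Add(Rational(450, 19), Rational(-11497, 2891)) = Rational(1082507, 54929)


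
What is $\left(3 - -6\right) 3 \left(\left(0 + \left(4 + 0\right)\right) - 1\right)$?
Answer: $81$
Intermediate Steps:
$\left(3 - -6\right) 3 \left(\left(0 + \left(4 + 0\right)\right) - 1\right) = \left(3 + 6\right) 3 \left(\left(0 + 4\right) - 1\right) = 9 \cdot 3 \left(4 - 1\right) = 27 \cdot 3 = 81$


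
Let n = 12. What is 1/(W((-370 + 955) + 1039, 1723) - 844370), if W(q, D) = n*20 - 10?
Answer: -1/844140 ≈ -1.1846e-6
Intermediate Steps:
W(q, D) = 230 (W(q, D) = 12*20 - 10 = 240 - 10 = 230)
1/(W((-370 + 955) + 1039, 1723) - 844370) = 1/(230 - 844370) = 1/(-844140) = -1/844140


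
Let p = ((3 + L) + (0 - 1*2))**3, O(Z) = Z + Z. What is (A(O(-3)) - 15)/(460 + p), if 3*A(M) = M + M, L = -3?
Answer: -19/452 ≈ -0.042035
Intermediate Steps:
O(Z) = 2*Z
A(M) = 2*M/3 (A(M) = (M + M)/3 = (2*M)/3 = 2*M/3)
p = -8 (p = ((3 - 3) + (0 - 1*2))**3 = (0 + (0 - 2))**3 = (0 - 2)**3 = (-2)**3 = -8)
(A(O(-3)) - 15)/(460 + p) = (2*(2*(-3))/3 - 15)/(460 - 8) = ((2/3)*(-6) - 15)/452 = (-4 - 15)*(1/452) = -19*1/452 = -19/452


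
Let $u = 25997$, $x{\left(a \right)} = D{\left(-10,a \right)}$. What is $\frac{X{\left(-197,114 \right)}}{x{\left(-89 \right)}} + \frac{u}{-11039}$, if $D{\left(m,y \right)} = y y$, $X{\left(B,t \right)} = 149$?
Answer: $- \frac{204277426}{87439919} \approx -2.3362$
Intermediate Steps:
$D{\left(m,y \right)} = y^{2}$
$x{\left(a \right)} = a^{2}$
$\frac{X{\left(-197,114 \right)}}{x{\left(-89 \right)}} + \frac{u}{-11039} = \frac{149}{\left(-89\right)^{2}} + \frac{25997}{-11039} = \frac{149}{7921} + 25997 \left(- \frac{1}{11039}\right) = 149 \cdot \frac{1}{7921} - \frac{25997}{11039} = \frac{149}{7921} - \frac{25997}{11039} = - \frac{204277426}{87439919}$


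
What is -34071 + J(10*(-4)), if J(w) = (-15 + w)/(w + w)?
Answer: -545125/16 ≈ -34070.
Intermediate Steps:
J(w) = (-15 + w)/(2*w) (J(w) = (-15 + w)/((2*w)) = (-15 + w)*(1/(2*w)) = (-15 + w)/(2*w))
-34071 + J(10*(-4)) = -34071 + (-15 + 10*(-4))/(2*((10*(-4)))) = -34071 + (½)*(-15 - 40)/(-40) = -34071 + (½)*(-1/40)*(-55) = -34071 + 11/16 = -545125/16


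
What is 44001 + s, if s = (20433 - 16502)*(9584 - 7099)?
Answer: 9812536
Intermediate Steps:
s = 9768535 (s = 3931*2485 = 9768535)
44001 + s = 44001 + 9768535 = 9812536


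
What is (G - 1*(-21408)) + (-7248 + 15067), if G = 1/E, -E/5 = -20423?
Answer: 2984515106/102115 ≈ 29227.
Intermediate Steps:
E = 102115 (E = -5*(-20423) = 102115)
G = 1/102115 ≈ 9.7929e-6
(G - 1*(-21408)) + (-7248 + 15067) = (1/102115 - 1*(-21408)) + (-7248 + 15067) = (1/102115 + 21408) + 7819 = 2186077921/102115 + 7819 = 2984515106/102115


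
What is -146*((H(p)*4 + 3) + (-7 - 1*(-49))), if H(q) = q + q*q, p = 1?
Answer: -7738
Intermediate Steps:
H(q) = q + q²
-146*((H(p)*4 + 3) + (-7 - 1*(-49))) = -146*(((1*(1 + 1))*4 + 3) + (-7 - 1*(-49))) = -146*(((1*2)*4 + 3) + (-7 + 49)) = -146*((2*4 + 3) + 42) = -146*((8 + 3) + 42) = -146*(11 + 42) = -146*53 = -7738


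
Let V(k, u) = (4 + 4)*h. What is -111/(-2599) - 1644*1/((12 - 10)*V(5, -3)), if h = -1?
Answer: 1068633/10396 ≈ 102.79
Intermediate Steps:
V(k, u) = -8 (V(k, u) = (4 + 4)*(-1) = 8*(-1) = -8)
-111/(-2599) - 1644*1/((12 - 10)*V(5, -3)) = -111/(-2599) - 1644*(-1/(8*(12 - 10))) = -111*(-1/2599) - 1644/((-8*2)) = 111/2599 - 1644/(-16) = 111/2599 - 1644*(-1/16) = 111/2599 + 411/4 = 1068633/10396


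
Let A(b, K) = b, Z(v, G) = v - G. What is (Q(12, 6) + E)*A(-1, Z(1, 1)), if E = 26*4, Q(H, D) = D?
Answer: -110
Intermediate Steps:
E = 104
(Q(12, 6) + E)*A(-1, Z(1, 1)) = (6 + 104)*(-1) = 110*(-1) = -110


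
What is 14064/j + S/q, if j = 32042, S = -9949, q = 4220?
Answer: -129717889/67608620 ≈ -1.9187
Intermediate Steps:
14064/j + S/q = 14064/32042 - 9949/4220 = 14064*(1/32042) - 9949*1/4220 = 7032/16021 - 9949/4220 = -129717889/67608620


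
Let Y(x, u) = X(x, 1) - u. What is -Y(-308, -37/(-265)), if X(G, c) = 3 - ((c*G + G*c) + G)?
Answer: -245618/265 ≈ -926.86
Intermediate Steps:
X(G, c) = 3 - G - 2*G*c (X(G, c) = 3 - ((G*c + G*c) + G) = 3 - (2*G*c + G) = 3 - (G + 2*G*c) = 3 + (-G - 2*G*c) = 3 - G - 2*G*c)
Y(x, u) = 3 - u - 3*x (Y(x, u) = (3 - x - 2*x*1) - u = (3 - x - 2*x) - u = (3 - 3*x) - u = 3 - u - 3*x)
-Y(-308, -37/(-265)) = -(3 - (-37)/(-265) - 3*(-308)) = -(3 - (-37)*(-1)/265 + 924) = -(3 - 1*37/265 + 924) = -(3 - 37/265 + 924) = -1*245618/265 = -245618/265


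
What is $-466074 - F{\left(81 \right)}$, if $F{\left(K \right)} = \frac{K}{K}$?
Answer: $-466075$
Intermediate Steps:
$F{\left(K \right)} = 1$
$-466074 - F{\left(81 \right)} = -466074 - 1 = -466075$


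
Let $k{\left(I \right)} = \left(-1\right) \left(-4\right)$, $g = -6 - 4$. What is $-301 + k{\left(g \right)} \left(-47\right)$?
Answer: $-489$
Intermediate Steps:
$g = -10$ ($g = -6 - 4 = -10$)
$k{\left(I \right)} = 4$
$-301 + k{\left(g \right)} \left(-47\right) = -301 + 4 \left(-47\right) = -301 - 188 = -489$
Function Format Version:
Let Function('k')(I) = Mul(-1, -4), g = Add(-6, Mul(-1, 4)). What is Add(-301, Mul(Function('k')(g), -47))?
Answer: -489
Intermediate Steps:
g = -10 (g = Add(-6, -4) = -10)
Function('k')(I) = 4
Add(-301, Mul(Function('k')(g), -47)) = Add(-301, Mul(4, -47)) = Add(-301, -188) = -489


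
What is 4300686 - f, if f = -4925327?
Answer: 9226013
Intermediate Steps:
4300686 - f = 4300686 - 1*(-4925327) = 4300686 + 4925327 = 9226013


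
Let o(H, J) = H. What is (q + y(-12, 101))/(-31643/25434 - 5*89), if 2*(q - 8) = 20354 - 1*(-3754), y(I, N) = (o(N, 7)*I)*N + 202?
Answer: 2801504232/11349773 ≈ 246.83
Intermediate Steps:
y(I, N) = 202 + I*N² (y(I, N) = (N*I)*N + 202 = (I*N)*N + 202 = I*N² + 202 = 202 + I*N²)
q = 12062 (q = 8 + (20354 - 1*(-3754))/2 = 8 + (20354 + 3754)/2 = 8 + (½)*24108 = 8 + 12054 = 12062)
(q + y(-12, 101))/(-31643/25434 - 5*89) = (12062 + (202 - 12*101²))/(-31643/25434 - 5*89) = (12062 + (202 - 12*10201))/(-31643*1/25434 - 445) = (12062 + (202 - 122412))/(-31643/25434 - 445) = (12062 - 122210)/(-11349773/25434) = -110148*(-25434/11349773) = 2801504232/11349773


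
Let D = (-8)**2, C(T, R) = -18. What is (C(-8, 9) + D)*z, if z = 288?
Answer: 13248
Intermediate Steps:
D = 64
(C(-8, 9) + D)*z = (-18 + 64)*288 = 46*288 = 13248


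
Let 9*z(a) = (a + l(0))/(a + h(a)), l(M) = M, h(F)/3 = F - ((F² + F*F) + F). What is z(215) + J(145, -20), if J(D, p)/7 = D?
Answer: 11775014/11601 ≈ 1015.0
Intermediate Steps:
h(F) = -6*F² (h(F) = 3*(F - ((F² + F*F) + F)) = 3*(F - ((F² + F²) + F)) = 3*(F - (2*F² + F)) = 3*(F - (F + 2*F²)) = 3*(F + (-F - 2*F²)) = 3*(-2*F²) = -6*F²)
J(D, p) = 7*D
z(a) = a/(9*(a - 6*a²)) (z(a) = ((a + 0)/(a - 6*a²))/9 = (a/(a - 6*a²))/9 = a/(9*(a - 6*a²)))
z(215) + J(145, -20) = -1/(-9 + 54*215) + 7*145 = -1/(-9 + 11610) + 1015 = -1/11601 + 1015 = 11775014/11601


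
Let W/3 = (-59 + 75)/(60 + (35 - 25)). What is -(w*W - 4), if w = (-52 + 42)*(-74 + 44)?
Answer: -1412/7 ≈ -201.71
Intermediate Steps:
w = 300 (w = -10*(-30) = 300)
W = 24/35 (W = 3*((-59 + 75)/(60 + (35 - 25))) = 3*(16/(60 + 10)) = 3*(16/70) = 3*(16*(1/70)) = 3*(8/35) = 24/35 ≈ 0.68571)
-(w*W - 4) = -(300*(24/35) - 4) = -(1440/7 - 4) = -1*1412/7 = -1412/7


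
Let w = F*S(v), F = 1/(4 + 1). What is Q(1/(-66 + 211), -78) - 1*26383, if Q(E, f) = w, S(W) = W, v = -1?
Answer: -131916/5 ≈ -26383.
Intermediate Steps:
F = 1/5 ≈ 0.20000
w = -1/5 (w = (1/5)*(-1) = -1/5 ≈ -0.20000)
Q(E, f) = -1/5
Q(1/(-66 + 211), -78) - 1*26383 = -1/5 - 1*26383 = -1/5 - 26383 = -131916/5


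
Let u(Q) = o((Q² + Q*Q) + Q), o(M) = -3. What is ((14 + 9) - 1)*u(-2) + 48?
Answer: -18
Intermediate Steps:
u(Q) = -3
((14 + 9) - 1)*u(-2) + 48 = ((14 + 9) - 1)*(-3) + 48 = (23 - 1)*(-3) + 48 = 22*(-3) + 48 = -66 + 48 = -18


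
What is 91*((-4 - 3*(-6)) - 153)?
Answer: -12649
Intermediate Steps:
91*((-4 - 3*(-6)) - 153) = 91*((-4 + 18) - 153) = 91*(14 - 153) = 91*(-139) = -12649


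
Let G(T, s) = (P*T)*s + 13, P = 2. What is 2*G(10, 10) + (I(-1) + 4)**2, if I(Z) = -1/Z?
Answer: 451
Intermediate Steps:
G(T, s) = 13 + 2*T*s (G(T, s) = (2*T)*s + 13 = 2*T*s + 13 = 13 + 2*T*s)
2*G(10, 10) + (I(-1) + 4)**2 = 2*(13 + 2*10*10) + (-1/(-1) + 4)**2 = 2*(13 + 200) + (-1*(-1) + 4)**2 = 2*213 + (1 + 4)**2 = 426 + 5**2 = 426 + 25 = 451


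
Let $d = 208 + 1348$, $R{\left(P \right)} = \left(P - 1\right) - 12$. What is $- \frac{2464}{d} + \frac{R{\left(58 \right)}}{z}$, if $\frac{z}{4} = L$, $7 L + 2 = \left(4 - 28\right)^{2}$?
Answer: $- \frac{184543}{127592} \approx -1.4464$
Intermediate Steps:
$R{\left(P \right)} = -13 + P$ ($R{\left(P \right)} = \left(-1 + P\right) - 12 = -13 + P$)
$L = 82$ ($L = - \frac{2}{7} + \frac{\left(4 - 28\right)^{2}}{7} = - \frac{2}{7} + \frac{\left(-24\right)^{2}}{7} = - \frac{2}{7} + \frac{1}{7} \cdot 576 = - \frac{2}{7} + \frac{576}{7} = 82$)
$z = 328$ ($z = 4 \cdot 82 = 328$)
$d = 1556$
$- \frac{2464}{d} + \frac{R{\left(58 \right)}}{z} = - \frac{2464}{1556} + \frac{-13 + 58}{328} = \left(-2464\right) \frac{1}{1556} + 45 \cdot \frac{1}{328} = - \frac{616}{389} + \frac{45}{328} = - \frac{184543}{127592}$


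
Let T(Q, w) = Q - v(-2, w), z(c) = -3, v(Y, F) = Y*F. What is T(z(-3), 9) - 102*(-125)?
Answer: 12765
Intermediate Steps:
v(Y, F) = F*Y
T(Q, w) = Q + 2*w (T(Q, w) = Q - w*(-2) = Q - (-2)*w = Q + 2*w)
T(z(-3), 9) - 102*(-125) = (-3 + 2*9) - 102*(-125) = (-3 + 18) + 12750 = 15 + 12750 = 12765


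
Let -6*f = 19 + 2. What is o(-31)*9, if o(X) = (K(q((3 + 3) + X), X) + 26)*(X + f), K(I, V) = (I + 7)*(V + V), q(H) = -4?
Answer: 49680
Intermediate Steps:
f = -7/2 (f = -(19 + 2)/6 = -1/6*21 = -7/2 ≈ -3.5000)
K(I, V) = 2*V*(7 + I) (K(I, V) = (7 + I)*(2*V) = 2*V*(7 + I))
o(X) = (26 + 6*X)*(-7/2 + X) (o(X) = (2*X*(7 - 4) + 26)*(X - 7/2) = (2*X*3 + 26)*(-7/2 + X) = (6*X + 26)*(-7/2 + X) = (26 + 6*X)*(-7/2 + X))
o(-31)*9 = (-91 + 5*(-31) + 6*(-31)**2)*9 = (-91 - 155 + 6*961)*9 = (-91 - 155 + 5766)*9 = 5520*9 = 49680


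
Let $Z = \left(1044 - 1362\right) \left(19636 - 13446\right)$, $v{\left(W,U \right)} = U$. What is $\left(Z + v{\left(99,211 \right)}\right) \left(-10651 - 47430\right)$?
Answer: $114315546929$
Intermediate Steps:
$Z = -1968420$ ($Z = \left(-318\right) 6190 = -1968420$)
$\left(Z + v{\left(99,211 \right)}\right) \left(-10651 - 47430\right) = \left(-1968420 + 211\right) \left(-10651 - 47430\right) = \left(-1968209\right) \left(-58081\right) = 114315546929$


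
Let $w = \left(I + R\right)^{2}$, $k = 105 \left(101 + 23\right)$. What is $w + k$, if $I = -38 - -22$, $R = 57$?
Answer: $14701$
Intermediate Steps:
$I = -16$ ($I = -38 + 22 = -16$)
$k = 13020$ ($k = 105 \cdot 124 = 13020$)
$w = 1681$ ($w = \left(-16 + 57\right)^{2} = 41^{2} = 1681$)
$w + k = 1681 + 13020 = 14701$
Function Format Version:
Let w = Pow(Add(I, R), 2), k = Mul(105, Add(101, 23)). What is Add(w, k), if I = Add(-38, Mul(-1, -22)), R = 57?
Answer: 14701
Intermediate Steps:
I = -16 (I = Add(-38, 22) = -16)
k = 13020 (k = Mul(105, 124) = 13020)
w = 1681 (w = Pow(Add(-16, 57), 2) = Pow(41, 2) = 1681)
Add(w, k) = Add(1681, 13020) = 14701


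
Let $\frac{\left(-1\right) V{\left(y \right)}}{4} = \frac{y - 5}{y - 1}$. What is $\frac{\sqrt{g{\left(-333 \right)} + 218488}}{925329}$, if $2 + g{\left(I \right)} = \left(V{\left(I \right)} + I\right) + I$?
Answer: $\frac{4 \sqrt{42185202}}{51509981} \approx 0.00050437$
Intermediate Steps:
$V{\left(y \right)} = - \frac{4 \left(-5 + y\right)}{-1 + y}$ ($V{\left(y \right)} = - 4 \frac{y - 5}{y - 1} = - 4 \frac{-5 + y}{-1 + y} = - \frac{4 \left(-5 + y\right)}{-1 + y}$)
$g{\left(I \right)} = -2 + 2 I + \frac{4 \left(5 - I\right)}{-1 + I}$ ($g{\left(I \right)} = -2 + \left(\left(\frac{4 \left(5 - I\right)}{-1 + I} + I\right) + I\right) = -2 + \left(\left(I + \frac{4 \left(5 - I\right)}{-1 + I}\right) + I\right) = -2 + \left(2 I + \frac{4 \left(5 - I\right)}{-1 + I}\right) = -2 + 2 I + \frac{4 \left(5 - I\right)}{-1 + I}$)
$\frac{\sqrt{g{\left(-333 \right)} + 218488}}{925329} = \frac{\sqrt{\frac{2 \left(11 + \left(-333\right)^{2} - -1332\right)}{-1 - 333} + 218488}}{925329} = \sqrt{\frac{2 \left(11 + 110889 + 1332\right)}{-334} + 218488} \cdot \frac{1}{925329} = \sqrt{2 \left(- \frac{1}{334}\right) 112232 + 218488} \cdot \frac{1}{925329} = \sqrt{- \frac{112232}{167} + 218488} \cdot \frac{1}{925329} = \sqrt{\frac{36375264}{167}} \cdot \frac{1}{925329} = \frac{12 \sqrt{42185202}}{167} \cdot \frac{1}{925329} = \frac{4 \sqrt{42185202}}{51509981}$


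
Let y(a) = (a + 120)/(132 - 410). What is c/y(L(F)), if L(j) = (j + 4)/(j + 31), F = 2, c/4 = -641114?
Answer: 3921053224/661 ≈ 5.9320e+6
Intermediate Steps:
c = -2564456 (c = 4*(-641114) = -2564456)
L(j) = (4 + j)/(31 + j)
y(a) = -60/139 - a/278 (y(a) = (120 + a)/(-278) = (120 + a)*(-1/278) = -60/139 - a/278)
c/y(L(F)) = -2564456/(-60/139 - (4 + 2)/(278*(31 + 2))) = -2564456/(-60/139 - 6/(278*33)) = -2564456/(-60/139 - 6/9174) = -2564456/(-60/139 - 1/278*2/11) = -2564456/(-60/139 - 1/1529) = -2564456/(-661/1529) = -2564456*(-1529/661) = 3921053224/661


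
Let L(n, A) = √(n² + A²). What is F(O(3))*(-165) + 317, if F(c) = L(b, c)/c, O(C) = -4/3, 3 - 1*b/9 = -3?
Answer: 317 + 165*√6565/2 ≈ 7001.5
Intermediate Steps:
b = 54 (b = 27 - 9*(-3) = 27 + 27 = 54)
O(C) = -4/3 (O(C) = -4*⅓ = -4/3)
L(n, A) = √(A² + n²)
F(c) = √(2916 + c²)/c (F(c) = √(c² + 54²)/c = √(c² + 2916)/c = √(2916 + c²)/c)
F(O(3))*(-165) + 317 = (√(2916 + (-4/3)²)/(-4/3))*(-165) + 317 = -3*√(2916 + 16/9)/4*(-165) + 317 = -√6565/2*(-165) + 317 = 165*√6565/2 + 317 = 317 + 165*√6565/2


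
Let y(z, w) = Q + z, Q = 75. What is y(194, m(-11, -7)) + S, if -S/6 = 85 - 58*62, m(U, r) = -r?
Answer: 21335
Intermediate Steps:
y(z, w) = 75 + z
S = 21066 (S = -6*(85 - 58*62) = -6*(85 - 3596) = -6*(-3511) = 21066)
y(194, m(-11, -7)) + S = (75 + 194) + 21066 = 269 + 21066 = 21335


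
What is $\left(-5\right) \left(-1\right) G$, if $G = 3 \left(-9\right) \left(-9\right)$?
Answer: $1215$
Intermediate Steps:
$G = 243$ ($G = \left(-27\right) \left(-9\right) = 243$)
$\left(-5\right) \left(-1\right) G = \left(-5\right) \left(-1\right) 243 = 5 \cdot 243 = 1215$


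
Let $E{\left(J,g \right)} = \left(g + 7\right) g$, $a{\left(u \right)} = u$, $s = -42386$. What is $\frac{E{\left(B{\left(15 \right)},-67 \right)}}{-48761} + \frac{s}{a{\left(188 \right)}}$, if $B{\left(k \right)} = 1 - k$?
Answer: $- \frac{1033769753}{4583534} \approx -225.54$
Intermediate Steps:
$E{\left(J,g \right)} = g \left(7 + g\right)$ ($E{\left(J,g \right)} = \left(7 + g\right) g = g \left(7 + g\right)$)
$\frac{E{\left(B{\left(15 \right)},-67 \right)}}{-48761} + \frac{s}{a{\left(188 \right)}} = \frac{\left(-67\right) \left(7 - 67\right)}{-48761} - \frac{42386}{188} = \left(-67\right) \left(-60\right) \left(- \frac{1}{48761}\right) - \frac{21193}{94} = 4020 \left(- \frac{1}{48761}\right) - \frac{21193}{94} = - \frac{4020}{48761} - \frac{21193}{94} = - \frac{1033769753}{4583534}$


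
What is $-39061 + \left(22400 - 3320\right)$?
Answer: $-19981$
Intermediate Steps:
$-39061 + \left(22400 - 3320\right) = -39061 + 19080 = -19981$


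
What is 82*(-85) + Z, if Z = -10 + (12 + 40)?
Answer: -6928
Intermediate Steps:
Z = 42 (Z = -10 + 52 = 42)
82*(-85) + Z = 82*(-85) + 42 = -6970 + 42 = -6928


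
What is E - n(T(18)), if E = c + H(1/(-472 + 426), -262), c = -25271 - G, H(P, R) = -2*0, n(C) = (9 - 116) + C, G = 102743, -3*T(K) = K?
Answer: -127901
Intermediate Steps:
T(K) = -K/3
n(C) = -107 + C
H(P, R) = 0
c = -128014 (c = -25271 - 1*102743 = -25271 - 102743 = -128014)
E = -128014 (E = -128014 + 0 = -128014)
E - n(T(18)) = -128014 - (-107 - ⅓*18) = -128014 - (-107 - 6) = -128014 - 1*(-113) = -128014 + 113 = -127901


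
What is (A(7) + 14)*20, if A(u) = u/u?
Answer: 300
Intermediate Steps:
A(u) = 1
(A(7) + 14)*20 = (1 + 14)*20 = 15*20 = 300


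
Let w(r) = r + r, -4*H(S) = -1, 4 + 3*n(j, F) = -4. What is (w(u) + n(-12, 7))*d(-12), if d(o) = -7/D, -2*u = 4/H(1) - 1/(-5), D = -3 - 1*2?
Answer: -1981/75 ≈ -26.413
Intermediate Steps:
n(j, F) = -8/3 (n(j, F) = -4/3 + (⅓)*(-4) = -4/3 - 4/3 = -8/3)
H(S) = ¼ (H(S) = -¼*(-1) = ¼)
D = -5 (D = -3 - 2 = -5)
u = -81/10 (u = -(4/(¼) - 1/(-5))/2 = -(4*4 - 1*(-⅕))/2 = -(16 + ⅕)/2 = -½*81/5 = -81/10 ≈ -8.1000)
w(r) = 2*r
d(o) = 7/5 (d(o) = -7/(-5) = -7*(-⅕) = 7/5)
(w(u) + n(-12, 7))*d(-12) = (2*(-81/10) - 8/3)*(7/5) = (-81/5 - 8/3)*(7/5) = -283/15*7/5 = -1981/75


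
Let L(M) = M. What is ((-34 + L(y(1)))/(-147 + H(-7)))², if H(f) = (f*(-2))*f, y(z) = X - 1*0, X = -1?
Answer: 1/49 ≈ 0.020408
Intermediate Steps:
y(z) = -1 (y(z) = -1 - 1*0 = -1 + 0 = -1)
H(f) = -2*f² (H(f) = (-2*f)*f = -2*f²)
((-34 + L(y(1)))/(-147 + H(-7)))² = ((-34 - 1)/(-147 - 2*(-7)²))² = (-35/(-147 - 2*49))² = (-35/(-147 - 98))² = (-35/(-245))² = (-35*(-1/245))² = (⅐)² = 1/49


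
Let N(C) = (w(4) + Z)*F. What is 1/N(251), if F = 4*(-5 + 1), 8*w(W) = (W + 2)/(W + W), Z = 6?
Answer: -2/195 ≈ -0.010256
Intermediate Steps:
w(W) = (2 + W)/(16*W) (w(W) = ((W + 2)/(W + W))/8 = ((2 + W)/((2*W)))/8 = ((2 + W)*(1/(2*W)))/8 = ((2 + W)/(2*W))/8 = (2 + W)/(16*W))
F = -16 (F = 4*(-4) = -16)
N(C) = -195/2 (N(C) = ((1/16)*(2 + 4)/4 + 6)*(-16) = ((1/16)*(¼)*6 + 6)*(-16) = (3/32 + 6)*(-16) = (195/32)*(-16) = -195/2)
1/N(251) = 1/(-195/2) = -2/195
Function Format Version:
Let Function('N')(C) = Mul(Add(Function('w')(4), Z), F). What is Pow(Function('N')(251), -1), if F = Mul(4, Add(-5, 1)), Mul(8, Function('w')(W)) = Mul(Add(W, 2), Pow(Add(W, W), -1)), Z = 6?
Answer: Rational(-2, 195) ≈ -0.010256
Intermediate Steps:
Function('w')(W) = Mul(Rational(1, 16), Pow(W, -1), Add(2, W)) (Function('w')(W) = Mul(Rational(1, 8), Mul(Add(W, 2), Pow(Add(W, W), -1))) = Mul(Rational(1, 8), Mul(Add(2, W), Pow(Mul(2, W), -1))) = Mul(Rational(1, 8), Mul(Add(2, W), Mul(Rational(1, 2), Pow(W, -1)))) = Mul(Rational(1, 8), Mul(Rational(1, 2), Pow(W, -1), Add(2, W))) = Mul(Rational(1, 16), Pow(W, -1), Add(2, W)))
F = -16 (F = Mul(4, -4) = -16)
Function('N')(C) = Rational(-195, 2) (Function('N')(C) = Mul(Add(Mul(Rational(1, 16), Pow(4, -1), Add(2, 4)), 6), -16) = Mul(Add(Mul(Rational(1, 16), Rational(1, 4), 6), 6), -16) = Mul(Add(Rational(3, 32), 6), -16) = Mul(Rational(195, 32), -16) = Rational(-195, 2))
Pow(Function('N')(251), -1) = Pow(Rational(-195, 2), -1) = Rational(-2, 195)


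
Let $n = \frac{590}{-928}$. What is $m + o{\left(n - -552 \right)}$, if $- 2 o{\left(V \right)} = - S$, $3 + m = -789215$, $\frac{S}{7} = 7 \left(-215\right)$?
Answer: $- \frac{1588971}{2} \approx -7.9449 \cdot 10^{5}$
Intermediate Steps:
$S = -10535$ ($S = 7 \cdot 7 \left(-215\right) = 7 \left(-1505\right) = -10535$)
$n = - \frac{295}{464}$ ($n = 590 \left(- \frac{1}{928}\right) = - \frac{295}{464} \approx -0.63578$)
$m = -789218$ ($m = -3 - 789215 = -789218$)
$o{\left(V \right)} = - \frac{10535}{2}$ ($o{\left(V \right)} = - \frac{\left(-1\right) \left(-10535\right)}{2} = \left(- \frac{1}{2}\right) 10535 = - \frac{10535}{2}$)
$m + o{\left(n - -552 \right)} = -789218 - \frac{10535}{2} = - \frac{1588971}{2}$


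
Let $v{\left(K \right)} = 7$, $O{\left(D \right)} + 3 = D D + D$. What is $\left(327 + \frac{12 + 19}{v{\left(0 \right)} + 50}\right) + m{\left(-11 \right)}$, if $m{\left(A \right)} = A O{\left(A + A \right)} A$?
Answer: $\frac{3184393}{57} \approx 55867.0$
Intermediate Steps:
$O{\left(D \right)} = -3 + D + D^{2}$ ($O{\left(D \right)} = -3 + \left(D D + D\right) = -3 + \left(D^{2} + D\right) = -3 + \left(D + D^{2}\right) = -3 + D + D^{2}$)
$m{\left(A \right)} = A^{2} \left(-3 + 2 A + 4 A^{2}\right)$ ($m{\left(A \right)} = A \left(-3 + \left(A + A\right) + \left(A + A\right)^{2}\right) A = A \left(-3 + 2 A + \left(2 A\right)^{2}\right) A = A \left(-3 + 2 A + 4 A^{2}\right) A = A^{2} \left(-3 + 2 A + 4 A^{2}\right)$)
$\left(327 + \frac{12 + 19}{v{\left(0 \right)} + 50}\right) + m{\left(-11 \right)} = \left(327 + \frac{12 + 19}{7 + 50}\right) + \left(-11\right)^{2} \left(-3 + 2 \left(-11\right) + 4 \left(-11\right)^{2}\right) = \left(327 + \frac{31}{57}\right) + 121 \left(-3 - 22 + 4 \cdot 121\right) = \left(327 + 31 \cdot \frac{1}{57}\right) + 121 \left(-3 - 22 + 484\right) = \left(327 + \frac{31}{57}\right) + 121 \cdot 459 = \frac{18670}{57} + 55539 = \frac{3184393}{57}$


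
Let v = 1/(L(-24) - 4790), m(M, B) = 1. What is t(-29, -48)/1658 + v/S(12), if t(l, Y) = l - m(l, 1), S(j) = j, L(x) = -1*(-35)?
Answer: -856729/47302740 ≈ -0.018112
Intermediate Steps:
L(x) = 35
t(l, Y) = -1 + l (t(l, Y) = l - 1*1 = l - 1 = -1 + l)
v = -1/4755 (v = 1/(35 - 4790) = 1/(-4755) = -1/4755 ≈ -0.00021030)
t(-29, -48)/1658 + v/S(12) = (-1 - 29)/1658 - 1/4755/12 = -30*1/1658 - 1/4755*1/12 = -15/829 - 1/57060 = -856729/47302740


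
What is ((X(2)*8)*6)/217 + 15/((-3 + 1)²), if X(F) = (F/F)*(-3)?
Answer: 2679/868 ≈ 3.0864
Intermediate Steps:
X(F) = -3 (X(F) = 1*(-3) = -3)
((X(2)*8)*6)/217 + 15/((-3 + 1)²) = (-3*8*6)/217 + 15/((-3 + 1)²) = -24*6*(1/217) + 15/((-2)²) = -144*1/217 + 15/4 = -144/217 + 15*(¼) = -144/217 + 15/4 = 2679/868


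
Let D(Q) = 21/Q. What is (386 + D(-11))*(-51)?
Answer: -215475/11 ≈ -19589.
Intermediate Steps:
(386 + D(-11))*(-51) = (386 + 21/(-11))*(-51) = (386 + 21*(-1/11))*(-51) = (386 - 21/11)*(-51) = (4225/11)*(-51) = -215475/11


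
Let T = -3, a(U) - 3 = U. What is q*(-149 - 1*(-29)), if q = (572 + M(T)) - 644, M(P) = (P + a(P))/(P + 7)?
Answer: 8730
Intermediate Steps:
a(U) = 3 + U
M(P) = (3 + 2*P)/(7 + P) (M(P) = (P + (3 + P))/(P + 7) = (3 + 2*P)/(7 + P))
q = -291/4 (q = (572 + (3 + 2*(-3))/(7 - 3)) - 644 = (572 + (3 - 6)/4) - 644 = (572 + (¼)*(-3)) - 644 = (572 - ¾) - 644 = 2285/4 - 644 = -291/4 ≈ -72.750)
q*(-149 - 1*(-29)) = -291*(-149 - 1*(-29))/4 = -291*(-149 + 29)/4 = -291/4*(-120) = 8730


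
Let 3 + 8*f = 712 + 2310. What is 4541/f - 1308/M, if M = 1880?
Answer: 16086947/1418930 ≈ 11.337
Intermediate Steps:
f = 3019/8 (f = -3/8 + (712 + 2310)/8 = -3/8 + (1/8)*3022 = -3/8 + 1511/4 = 3019/8 ≈ 377.38)
4541/f - 1308/M = 4541/(3019/8) - 1308/1880 = 4541*(8/3019) - 1308*1/1880 = 36328/3019 - 327/470 = 16086947/1418930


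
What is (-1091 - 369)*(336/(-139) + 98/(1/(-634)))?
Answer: 12609558640/139 ≈ 9.0716e+7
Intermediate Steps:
(-1091 - 369)*(336/(-139) + 98/(1/(-634))) = -1460*(336*(-1/139) + 98/(-1/634)) = -1460*(-336/139 + 98*(-634)) = -1460*(-336/139 - 62132) = -1460*(-8636684/139) = 12609558640/139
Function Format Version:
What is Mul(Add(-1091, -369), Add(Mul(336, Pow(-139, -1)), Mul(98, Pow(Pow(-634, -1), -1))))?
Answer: Rational(12609558640, 139) ≈ 9.0716e+7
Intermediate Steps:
Mul(Add(-1091, -369), Add(Mul(336, Pow(-139, -1)), Mul(98, Pow(Pow(-634, -1), -1)))) = Mul(-1460, Add(Mul(336, Rational(-1, 139)), Mul(98, Pow(Rational(-1, 634), -1)))) = Mul(-1460, Add(Rational(-336, 139), Mul(98, -634))) = Mul(-1460, Add(Rational(-336, 139), -62132)) = Mul(-1460, Rational(-8636684, 139)) = Rational(12609558640, 139)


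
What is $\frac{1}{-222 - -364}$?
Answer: $\frac{1}{142} \approx 0.0070423$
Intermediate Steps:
$\frac{1}{-222 - -364} = \frac{1}{-222 + 364} = \frac{1}{142}$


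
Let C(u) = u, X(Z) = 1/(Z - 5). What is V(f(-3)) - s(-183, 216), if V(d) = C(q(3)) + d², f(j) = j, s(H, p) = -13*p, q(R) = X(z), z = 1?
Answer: 11267/4 ≈ 2816.8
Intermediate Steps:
X(Z) = 1/(-5 + Z)
q(R) = -¼ (q(R) = 1/(-5 + 1) = 1/(-4) = -¼)
V(d) = -¼ + d²
V(f(-3)) - s(-183, 216) = (-¼ + (-3)²) - (-13)*216 = (-¼ + 9) - 1*(-2808) = 35/4 + 2808 = 11267/4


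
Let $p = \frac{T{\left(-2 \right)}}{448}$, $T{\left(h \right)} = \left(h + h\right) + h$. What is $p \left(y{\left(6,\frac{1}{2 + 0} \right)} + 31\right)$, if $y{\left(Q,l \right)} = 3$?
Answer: $- \frac{51}{112} \approx -0.45536$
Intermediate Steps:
$T{\left(h \right)} = 3 h$ ($T{\left(h \right)} = 2 h + h = 3 h$)
$p = - \frac{3}{224}$ ($p = \frac{3 \left(-2\right)}{448} = \left(-6\right) \frac{1}{448} = - \frac{3}{224} \approx -0.013393$)
$p \left(y{\left(6,\frac{1}{2 + 0} \right)} + 31\right) = - \frac{3 \left(3 + 31\right)}{224} = \left(- \frac{3}{224}\right) 34 = - \frac{51}{112}$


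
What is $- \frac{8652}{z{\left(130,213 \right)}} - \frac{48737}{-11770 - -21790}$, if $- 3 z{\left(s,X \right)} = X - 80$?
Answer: $\frac{36228157}{190380} \approx 190.29$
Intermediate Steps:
$z{\left(s,X \right)} = \frac{80}{3} - \frac{X}{3}$ ($z{\left(s,X \right)} = - \frac{X - 80}{3} = - \frac{-80 + X}{3} = \frac{80}{3} - \frac{X}{3}$)
$- \frac{8652}{z{\left(130,213 \right)}} - \frac{48737}{-11770 - -21790} = - \frac{8652}{\frac{80}{3} - 71} - \frac{48737}{-11770 - -21790} = - \frac{8652}{\frac{80}{3} - 71} - \frac{48737}{-11770 + 21790} = - \frac{8652}{- \frac{133}{3}} - \frac{48737}{10020} = \left(-8652\right) \left(- \frac{3}{133}\right) - \frac{48737}{10020} = \frac{3708}{19} - \frac{48737}{10020} = \frac{36228157}{190380}$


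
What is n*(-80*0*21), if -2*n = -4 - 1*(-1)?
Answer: 0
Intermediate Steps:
n = 3/2 (n = -(-4 - 1*(-1))/2 = -(-4 + 1)/2 = -½*(-3) = 3/2 ≈ 1.5000)
n*(-80*0*21) = 3*(-80*0*21)/2 = 3*(-20*0*21)/2 = 3*(0*21)/2 = (3/2)*0 = 0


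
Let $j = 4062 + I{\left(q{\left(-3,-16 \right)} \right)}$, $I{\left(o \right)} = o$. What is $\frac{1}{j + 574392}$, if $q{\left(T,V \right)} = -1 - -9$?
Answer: $\frac{1}{578462} \approx 1.7287 \cdot 10^{-6}$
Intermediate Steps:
$q{\left(T,V \right)} = 8$ ($q{\left(T,V \right)} = -1 + 9 = 8$)
$j = 4070$ ($j = 4062 + 8 = 4070$)
$\frac{1}{j + 574392} = \frac{1}{4070 + 574392} = \frac{1}{578462}$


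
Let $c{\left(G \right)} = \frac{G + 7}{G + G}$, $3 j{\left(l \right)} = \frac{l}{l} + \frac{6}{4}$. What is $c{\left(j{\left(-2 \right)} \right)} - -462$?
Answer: $\frac{4667}{10} \approx 466.7$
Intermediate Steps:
$j{\left(l \right)} = \frac{5}{6}$ ($j{\left(l \right)} = \frac{\frac{l}{l} + \frac{6}{4}}{3} = \frac{1 + 6 \cdot \frac{1}{4}}{3} = \frac{1 + \frac{3}{2}}{3} = \frac{1}{3} \cdot \frac{5}{2} = \frac{5}{6}$)
$c{\left(G \right)} = \frac{7 + G}{2 G}$
$c{\left(j{\left(-2 \right)} \right)} - -462 = \frac{7 + \frac{5}{6}}{2 \cdot \frac{5}{6}} - -462 = \frac{1}{2} \cdot \frac{6}{5} \cdot \frac{47}{6} + 462 = \frac{47}{10} + 462 = \frac{4667}{10}$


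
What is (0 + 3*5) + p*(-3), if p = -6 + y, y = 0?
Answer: 33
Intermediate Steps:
p = -6 (p = -6 + 0 = -6)
(0 + 3*5) + p*(-3) = (0 + 3*5) - 6*(-3) = (0 + 15) + 18 = 15 + 18 = 33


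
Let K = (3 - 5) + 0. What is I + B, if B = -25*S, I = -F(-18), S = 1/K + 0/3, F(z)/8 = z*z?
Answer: -5159/2 ≈ -2579.5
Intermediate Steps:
F(z) = 8*z**2 (F(z) = 8*(z*z) = 8*z**2)
K = -2 (K = -2 + 0 = -2)
S = -1/2 (S = 1/(-2) + 0/3 = 1*(-1/2) + 0*(1/3) = -1/2 + 0 = -1/2 ≈ -0.50000)
I = -2592 (I = -8*(-18)**2 = -8*324 = -1*2592 = -2592)
B = 25/2 (B = -25*(-1/2) = 25/2 ≈ 12.500)
I + B = -2592 + 25/2 = -5159/2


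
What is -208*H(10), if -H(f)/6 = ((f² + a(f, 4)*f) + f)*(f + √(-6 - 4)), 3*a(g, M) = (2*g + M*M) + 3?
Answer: 2995200 + 299520*I*√10 ≈ 2.9952e+6 + 9.4717e+5*I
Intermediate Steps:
a(g, M) = 1 + M²/3 + 2*g/3 (a(g, M) = ((2*g + M*M) + 3)/3 = ((2*g + M²) + 3)/3 = ((M² + 2*g) + 3)/3 = (3 + M² + 2*g)/3 = 1 + M²/3 + 2*g/3)
H(f) = -6*(f + I*√10)*(f + f² + f*(19/3 + 2*f/3)) (H(f) = -6*((f² + (1 + (⅓)*4² + 2*f/3)*f) + f)*(f + √(-6 - 4)) = -6*((f² + (1 + (⅓)*16 + 2*f/3)*f) + f)*(f + √(-10)) = -6*((f² + (1 + 16/3 + 2*f/3)*f) + f)*(f + I*√10) = -6*((f² + (19/3 + 2*f/3)*f) + f)*(f + I*√10) = -6*((f² + f*(19/3 + 2*f/3)) + f)*(f + I*√10) = -6*(f + f² + f*(19/3 + 2*f/3))*(f + I*√10) = -6*(f + I*√10)*(f + f² + f*(19/3 + 2*f/3)))
-208*H(10) = -416*10*(-22*10 - 5*10² - 22*I*√10 - 5*I*10*√10) = -416*10*(-220 - 5*100 - 22*I*√10 - 50*I*√10) = -416*10*(-220 - 500 - 22*I*√10 - 50*I*√10) = -416*10*(-720 - 72*I*√10) = -208*(-14400 - 1440*I*√10) = 2995200 + 299520*I*√10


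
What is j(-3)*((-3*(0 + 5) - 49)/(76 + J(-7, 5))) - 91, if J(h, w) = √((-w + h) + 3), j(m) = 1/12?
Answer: -1580521/17355 + 16*I/5785 ≈ -91.07 + 0.0027658*I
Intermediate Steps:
j(m) = 1/12
J(h, w) = √(3 + h - w) (J(h, w) = √((h - w) + 3) = √(3 + h - w))
j(-3)*((-3*(0 + 5) - 49)/(76 + J(-7, 5))) - 91 = ((-3*(0 + 5) - 49)/(76 + √(3 - 7 - 1*5)))/12 - 91 = ((-3*5 - 49)/(76 + √(3 - 7 - 5)))/12 - 91 = ((-15 - 49)/(76 + √(-9)))/12 - 91 = (-64*(76 - 3*I)/5785)/12 - 91 = -16*(76 - 3*I)/17355 - 91 = -91 - 16*(76 - 3*I)/17355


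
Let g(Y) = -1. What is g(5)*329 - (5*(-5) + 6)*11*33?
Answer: 6568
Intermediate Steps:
g(5)*329 - (5*(-5) + 6)*11*33 = -1*329 - (5*(-5) + 6)*11*33 = -329 - (-25 + 6)*11*33 = -329 - (-19*11)*33 = -329 - (-209)*33 = -329 - 1*(-6897) = -329 + 6897 = 6568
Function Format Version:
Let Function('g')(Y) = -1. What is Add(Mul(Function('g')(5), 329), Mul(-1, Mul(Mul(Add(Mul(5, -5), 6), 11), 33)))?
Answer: 6568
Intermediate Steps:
Add(Mul(Function('g')(5), 329), Mul(-1, Mul(Mul(Add(Mul(5, -5), 6), 11), 33))) = Add(Mul(-1, 329), Mul(-1, Mul(Mul(Add(Mul(5, -5), 6), 11), 33))) = Add(-329, Mul(-1, Mul(Mul(Add(-25, 6), 11), 33))) = Add(-329, Mul(-1, Mul(Mul(-19, 11), 33))) = Add(-329, Mul(-1, Mul(-209, 33))) = Add(-329, Mul(-1, -6897)) = Add(-329, 6897) = 6568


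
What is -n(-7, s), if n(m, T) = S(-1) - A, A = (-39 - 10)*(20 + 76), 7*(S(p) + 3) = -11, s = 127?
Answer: -32896/7 ≈ -4699.4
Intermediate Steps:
S(p) = -32/7 (S(p) = -3 + (1/7)*(-11) = -3 - 11/7 = -32/7)
A = -4704 (A = -49*96 = -4704)
n(m, T) = 32896/7 (n(m, T) = -32/7 - 1*(-4704) = -32/7 + 4704 = 32896/7)
-n(-7, s) = -1*32896/7 = -32896/7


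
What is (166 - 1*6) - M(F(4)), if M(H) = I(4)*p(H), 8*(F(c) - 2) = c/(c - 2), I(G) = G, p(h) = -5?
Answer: 180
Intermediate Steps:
F(c) = 2 + c/(8*(-2 + c)) (F(c) = 2 + (c/(c - 2))/8 = 2 + (c/(-2 + c))/8 = 2 + c/(8*(-2 + c)))
M(H) = -20 (M(H) = 4*(-5) = -20)
(166 - 1*6) - M(F(4)) = (166 - 1*6) - 1*(-20) = (166 - 6) + 20 = 160 + 20 = 180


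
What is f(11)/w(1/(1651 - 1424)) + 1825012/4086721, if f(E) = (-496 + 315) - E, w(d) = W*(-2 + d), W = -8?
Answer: -7145908524/617094871 ≈ -11.580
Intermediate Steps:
w(d) = 16 - 8*d (w(d) = -8*(-2 + d) = 16 - 8*d)
f(E) = -181 - E
f(11)/w(1/(1651 - 1424)) + 1825012/4086721 = (-181 - 1*11)/(16 - 8/(1651 - 1424)) + 1825012/4086721 = (-181 - 11)/(16 - 8/227) + 1825012*(1/4086721) = -192/(16 - 8*1/227) + 1825012/4086721 = -192/(16 - 8/227) + 1825012/4086721 = -192/3624/227 + 1825012/4086721 = -192*227/3624 + 1825012/4086721 = -1816/151 + 1825012/4086721 = -7145908524/617094871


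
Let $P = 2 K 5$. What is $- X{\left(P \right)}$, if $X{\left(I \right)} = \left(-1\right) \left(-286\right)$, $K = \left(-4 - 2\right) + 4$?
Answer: $-286$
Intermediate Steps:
$K = -2$ ($K = -6 + 4 = -2$)
$P = -20$ ($P = 2 \left(-2\right) 5 = \left(-4\right) 5 = -20$)
$X{\left(I \right)} = 286$
$- X{\left(P \right)} = \left(-1\right) 286 = -286$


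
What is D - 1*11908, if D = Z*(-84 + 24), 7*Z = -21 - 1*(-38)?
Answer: -84376/7 ≈ -12054.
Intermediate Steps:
Z = 17/7 (Z = (-21 - 1*(-38))/7 = (-21 + 38)/7 = (1/7)*17 = 17/7 ≈ 2.4286)
D = -1020/7 (D = 17*(-84 + 24)/7 = (17/7)*(-60) = -1020/7 ≈ -145.71)
D - 1*11908 = -1020/7 - 1*11908 = -1020/7 - 11908 = -84376/7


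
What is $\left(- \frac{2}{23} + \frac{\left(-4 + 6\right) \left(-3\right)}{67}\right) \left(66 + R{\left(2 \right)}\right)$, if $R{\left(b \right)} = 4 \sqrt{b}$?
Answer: $- \frac{17952}{1541} - \frac{1088 \sqrt{2}}{1541} \approx -12.648$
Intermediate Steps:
$\left(- \frac{2}{23} + \frac{\left(-4 + 6\right) \left(-3\right)}{67}\right) \left(66 + R{\left(2 \right)}\right) = \left(- \frac{2}{23} + \frac{\left(-4 + 6\right) \left(-3\right)}{67}\right) \left(66 + 4 \sqrt{2}\right) = \left(\left(-2\right) \frac{1}{23} + 2 \left(-3\right) \frac{1}{67}\right) \left(66 + 4 \sqrt{2}\right) = \left(- \frac{2}{23} - \frac{6}{67}\right) \left(66 + 4 \sqrt{2}\right) = - \frac{272 \left(66 + 4 \sqrt{2}\right)}{1541} = - \frac{17952}{1541} - \frac{1088 \sqrt{2}}{1541}$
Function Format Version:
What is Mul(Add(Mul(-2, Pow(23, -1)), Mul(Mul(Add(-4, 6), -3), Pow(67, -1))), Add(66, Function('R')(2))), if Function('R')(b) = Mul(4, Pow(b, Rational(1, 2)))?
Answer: Add(Rational(-17952, 1541), Mul(Rational(-1088, 1541), Pow(2, Rational(1, 2)))) ≈ -12.648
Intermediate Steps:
Mul(Add(Mul(-2, Pow(23, -1)), Mul(Mul(Add(-4, 6), -3), Pow(67, -1))), Add(66, Function('R')(2))) = Mul(Add(Mul(-2, Pow(23, -1)), Mul(Mul(Add(-4, 6), -3), Pow(67, -1))), Add(66, Mul(4, Pow(2, Rational(1, 2))))) = Mul(Add(Mul(-2, Rational(1, 23)), Mul(Mul(2, -3), Rational(1, 67))), Add(66, Mul(4, Pow(2, Rational(1, 2))))) = Mul(Add(Rational(-2, 23), Mul(-6, Rational(1, 67))), Add(66, Mul(4, Pow(2, Rational(1, 2))))) = Mul(Add(Rational(-2, 23), Rational(-6, 67)), Add(66, Mul(4, Pow(2, Rational(1, 2))))) = Mul(Rational(-272, 1541), Add(66, Mul(4, Pow(2, Rational(1, 2))))) = Add(Rational(-17952, 1541), Mul(Rational(-1088, 1541), Pow(2, Rational(1, 2))))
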